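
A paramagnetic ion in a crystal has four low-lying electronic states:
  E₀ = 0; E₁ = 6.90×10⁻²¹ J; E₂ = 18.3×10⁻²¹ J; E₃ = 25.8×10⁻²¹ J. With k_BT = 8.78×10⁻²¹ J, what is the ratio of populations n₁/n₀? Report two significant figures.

0.46

n₁/n₀ = exp[−(E₁−E₀)/kT] = exp(−(6.90 ×10⁻²¹ J)/(8.78 ×10⁻²¹ J)) = exp(-0.7859) = 0.46.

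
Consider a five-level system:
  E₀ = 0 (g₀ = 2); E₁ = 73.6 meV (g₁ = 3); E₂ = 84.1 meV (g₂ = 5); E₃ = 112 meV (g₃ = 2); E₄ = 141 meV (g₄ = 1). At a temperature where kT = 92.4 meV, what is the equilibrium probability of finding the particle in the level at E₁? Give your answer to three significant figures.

Eᵢ/kT = 0, 0.79654, 0.91017, 1.2121, 1.5260.
Z = Σ gᵢe^(−Eᵢ/kT) = 2·e^(−0) + 3·e^(−0.79654) + 5·e^(−0.91017) + 2·e^(−1.2121) + 1·e^(−1.5260) = 2.0000 + 1.3527 + 2.0123 + 0.59514 + 0.21740 = 6.1775.
P₁ = g₁ e^(−E₁/kT) / Z = 1.3527/6.1775 = 0.219.

0.219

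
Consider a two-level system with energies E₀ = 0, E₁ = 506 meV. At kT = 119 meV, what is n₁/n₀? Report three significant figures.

n₁/n₀ = exp[−(E₁−E₀)/kT] = exp(−(506 meV)/(119 meV)) = exp(-4.2521) = 0.0142.

0.0142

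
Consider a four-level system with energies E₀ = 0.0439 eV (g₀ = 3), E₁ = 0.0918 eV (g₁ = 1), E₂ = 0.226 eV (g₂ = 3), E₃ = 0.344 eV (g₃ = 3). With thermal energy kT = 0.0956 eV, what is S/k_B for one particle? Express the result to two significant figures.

Eᵢ/kT = 0.4592, 0.9603, 2.364, 3.598.
Z = Σ gᵢe^(−Eᵢ/kT) = 3·e^(−0.4592) + 1·e^(−0.9603) + 3·e^(−2.364) + 3·e^(−3.598) = 1.895 + 0.3828 + 0.2821 + 0.08214 = 2.642.
⟨E⟩ = Σ EᵢPᵢ = 0.07961 eV.
S/k_B = ln Z + ⟨E⟩/kT = ln(2.642) + 0.07961/0.0956 = 0.9715 + 0.8327 = 1.8.

1.8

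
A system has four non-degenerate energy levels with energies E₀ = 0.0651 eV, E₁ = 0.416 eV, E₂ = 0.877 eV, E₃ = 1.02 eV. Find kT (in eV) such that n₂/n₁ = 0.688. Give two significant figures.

n₂/n₁ = exp[−(E₂−E₁)/kT] = 0.688.
⇒ (E₂−E₁)/kT = ln(1/0.688) = ln(1.453) = 0.3736.
kT = 0.461 eV / 0.3736 = 1.2 eV.

1.2 eV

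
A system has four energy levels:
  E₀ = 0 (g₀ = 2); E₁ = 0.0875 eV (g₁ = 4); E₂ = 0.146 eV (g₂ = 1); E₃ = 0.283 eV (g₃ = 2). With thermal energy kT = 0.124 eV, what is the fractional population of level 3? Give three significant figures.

0.0455

Eᵢ/kT = 0, 0.70565, 1.1774, 2.2823.
Z = Σ gᵢe^(−Eᵢ/kT) = 2·e^(−0) + 4·e^(−0.70565) + 1·e^(−1.1774) + 2·e^(−2.2823) = 2.0000 + 1.9752 + 0.30808 + 0.20410 = 4.4874.
P₃ = g₃ e^(−E₃/kT) / Z = 0.20410/4.4874 = 0.0455.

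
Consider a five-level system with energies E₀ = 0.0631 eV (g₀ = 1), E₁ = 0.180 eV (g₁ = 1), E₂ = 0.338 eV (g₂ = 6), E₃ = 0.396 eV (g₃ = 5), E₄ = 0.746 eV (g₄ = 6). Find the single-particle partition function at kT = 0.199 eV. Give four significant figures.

Z = 3.056

Eᵢ/kT = 0.317085, 0.904523, 1.69849, 1.98995, 3.74874.
Z = Σ gᵢe^(−Eᵢ/kT) = 1·e^(−0.317085) + 1·e^(−0.904523) + 6·e^(−1.69849) + 5·e^(−1.98995) + 6·e^(−3.74874) = 0.728269 + 0.404735 + 1.09776 + 0.683511 + 0.141284 = 3.05556.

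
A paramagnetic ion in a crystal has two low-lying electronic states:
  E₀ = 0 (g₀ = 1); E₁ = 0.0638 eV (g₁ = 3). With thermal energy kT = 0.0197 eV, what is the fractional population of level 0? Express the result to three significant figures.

Eᵢ/kT = 0, 3.2386.
Z = Σ gᵢe^(−Eᵢ/kT) = 1·e^(−0) + 3·e^(−3.2386) = 1.0000 + 0.11766 = 1.1177.
P₀ = g₀ e^(−E₀/kT) / Z = 1.0000/1.1177 = 0.895.

0.895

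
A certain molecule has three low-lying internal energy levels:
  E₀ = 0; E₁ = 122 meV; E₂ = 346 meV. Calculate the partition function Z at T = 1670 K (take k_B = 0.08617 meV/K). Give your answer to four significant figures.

Z = 1.519

k_BT = 0.08617 × 1670 K = 143.904 meV.
Eᵢ/kT = 0, 0.847787, 2.40438.
Z = Σ e^(−Eᵢ/kT) = e^(−0) + e^(−0.847787) + e^(−2.40438) = 1.00000 + 0.428362 + 0.0903215 = 1.51868.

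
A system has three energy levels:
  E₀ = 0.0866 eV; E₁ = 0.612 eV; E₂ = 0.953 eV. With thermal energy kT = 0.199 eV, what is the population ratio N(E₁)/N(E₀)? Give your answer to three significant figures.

0.0713

n₁/n₀ = exp[−(E₁−E₀)/kT] = exp(−(0.5254 eV)/(0.199 eV)) = exp(-2.6402) = 0.0713.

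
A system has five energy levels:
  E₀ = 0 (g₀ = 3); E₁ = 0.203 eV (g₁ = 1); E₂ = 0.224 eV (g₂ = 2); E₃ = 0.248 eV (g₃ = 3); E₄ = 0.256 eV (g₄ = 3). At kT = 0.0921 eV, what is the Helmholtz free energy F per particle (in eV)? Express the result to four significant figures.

-0.1199 eV

Eᵢ/kT = 0, 2.20413, 2.43214, 2.69273, 2.77959.
Z = Σ gᵢe^(−Eᵢ/kT) = 3·e^(−0) + 1·e^(−2.20413) + 2·e^(−2.43214) + 3·e^(−2.69273) + 3·e^(−2.77959) = 3.00000 + 0.110346 + 0.175697 + 0.203088 + 0.186192 = 3.67532.
F = −kT ln Z = −0.0921 × ln(3.67532) = −0.0921 × 1.30164 = -0.1199 eV.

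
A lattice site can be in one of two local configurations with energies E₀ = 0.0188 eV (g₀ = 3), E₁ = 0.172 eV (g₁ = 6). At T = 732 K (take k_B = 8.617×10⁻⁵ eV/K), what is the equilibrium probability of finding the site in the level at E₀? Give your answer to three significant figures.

k_BT = 8.617×10⁻⁵ × 732 K = 0.063076 eV.
Eᵢ/kT = 0.29805, 2.7269.
Z = Σ gᵢe^(−Eᵢ/kT) = 3·e^(−0.29805) + 6·e^(−2.7269) = 2.2268 + 0.39253 = 2.6193.
P₀ = g₀ e^(−E₀/kT) / Z = 2.2268/2.6193 = 0.850.

0.850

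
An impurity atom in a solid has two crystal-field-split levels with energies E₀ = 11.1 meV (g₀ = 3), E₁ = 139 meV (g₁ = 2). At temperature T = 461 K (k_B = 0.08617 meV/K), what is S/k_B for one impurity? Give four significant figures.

1.208

k_BT = 0.08617 × 461 K = 39.7244 meV.
Eᵢ/kT = 0.279425, 3.49911.
Z = Σ gᵢe^(−Eᵢ/kT) = 3·e^(−0.279425) + 2·e^(−3.49911) = 2.26866 + 0.0604485 = 2.32911.
⟨E⟩ = Σ EᵢPᵢ = 14.4194 meV.
S/k_B = ln Z + ⟨E⟩/kT = ln(2.32911) + 14.4194/39.7244 = 0.845486 + 0.362986 = 1.208.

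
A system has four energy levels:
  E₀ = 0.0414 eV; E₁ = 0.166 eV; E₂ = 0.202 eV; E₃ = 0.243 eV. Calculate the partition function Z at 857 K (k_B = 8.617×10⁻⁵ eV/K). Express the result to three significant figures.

Z = 0.779

k_BT = 8.617×10⁻⁵ × 857 K = 0.073848 eV.
Eᵢ/kT = 0.56061, 2.2479, 2.7353, 3.2905.
Z = Σ e^(−Eᵢ/kT) = e^(−0.56061) + e^(−2.2479) + e^(−2.7353) + e^(−3.2905) = 0.57086 + 0.10562 + 0.064875 + 0.037235 = 0.77859.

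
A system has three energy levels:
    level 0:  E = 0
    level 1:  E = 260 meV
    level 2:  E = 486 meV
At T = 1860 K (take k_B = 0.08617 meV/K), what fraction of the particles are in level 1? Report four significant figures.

k_BT = 0.08617 × 1860 K = 160.276 meV.
Eᵢ/kT = 0, 1.62220, 3.03227.
Z = Σ e^(−Eᵢ/kT) = e^(−0) + e^(−1.62220) + e^(−3.03227) = 1.00000 + 0.197464 + 0.0482061 = 1.24567.
P₁ = e^(−E₁/kT) / Z = 0.197464/1.24567 = 0.1585.

0.1585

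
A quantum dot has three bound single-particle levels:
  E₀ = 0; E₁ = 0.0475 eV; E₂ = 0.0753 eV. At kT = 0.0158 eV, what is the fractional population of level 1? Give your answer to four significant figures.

0.04676

Eᵢ/kT = 0, 3.00633, 4.76582.
Z = Σ e^(−Eᵢ/kT) = e^(−0) + e^(−3.00633) + e^(−4.76582) = 1.00000 + 0.0494729 + 0.00851590 = 1.05799.
P₁ = e^(−E₁/kT) / Z = 0.0494729/1.05799 = 0.04676.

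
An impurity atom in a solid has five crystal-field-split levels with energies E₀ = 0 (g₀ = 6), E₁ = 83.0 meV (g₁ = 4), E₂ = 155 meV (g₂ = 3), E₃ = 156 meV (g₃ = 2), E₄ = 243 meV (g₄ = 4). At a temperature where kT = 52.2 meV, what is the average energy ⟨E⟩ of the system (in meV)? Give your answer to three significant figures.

Eᵢ/kT = 0, 1.5900, 2.9693, 2.9885, 4.6552.
Z = Σ gᵢe^(−Eᵢ/kT) = 6·e^(−0) + 4·e^(−1.5900) + 3·e^(−2.9693) + 2·e^(−2.9885) + 4·e^(−4.6552) = 6.0000 + 0.81570 + 0.15402 + 0.10073 + 0.038048 = 7.1085.
⟨E⟩ = Σ Eᵢ gᵢe^(−Eᵢ/kT) / Z = (0·6.0000 + 83.0·0.81570 + 155·0.15402 + 156·0.10073 + 243·0.038048) / 7.1085 = 16.4 meV.

16.4 meV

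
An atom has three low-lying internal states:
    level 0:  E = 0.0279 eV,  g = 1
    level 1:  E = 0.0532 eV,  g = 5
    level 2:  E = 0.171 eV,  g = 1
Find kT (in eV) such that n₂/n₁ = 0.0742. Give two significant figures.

n₂/n₁ = (g₂/g₁) exp[−(E₂−E₁)/kT] = 0.0742.
⇒ (E₂−E₁)/kT = ln((1/5)/0.0742) = ln(2.695) = 0.9914.
kT = 0.1178 eV / 0.9914 = 0.12 eV.

0.12 eV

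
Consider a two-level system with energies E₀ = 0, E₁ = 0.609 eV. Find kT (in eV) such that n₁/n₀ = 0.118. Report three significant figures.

n₁/n₀ = exp[−(E₁−E₀)/kT] = 0.118.
⇒ (E₁−E₀)/kT = ln(1/0.118) = ln(8.4746) = 2.1371.
kT = 0.609 eV / 2.1371 = 0.285 eV.

0.285 eV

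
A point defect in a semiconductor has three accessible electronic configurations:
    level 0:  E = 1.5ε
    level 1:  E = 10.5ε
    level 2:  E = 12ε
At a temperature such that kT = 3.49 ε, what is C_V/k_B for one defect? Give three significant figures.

Eᵢ/kT = 0.42980, 3.0086, 3.4384.
Z = Σ e^(−Eᵢ/kT) = e^(−0.42980) + e^(−3.0086) + e^(−3.4384) = 0.65064 + 0.049361 + 0.032116 = 0.73212.
⟨E⟩ = 2.5674 ε, ⟨E²⟩ = 15.750 ε².
C_V/k_B = (⟨E²⟩ − ⟨E⟩²)/(kT)² = (15.750 − 6.5915)/12.180 = 0.752.

0.752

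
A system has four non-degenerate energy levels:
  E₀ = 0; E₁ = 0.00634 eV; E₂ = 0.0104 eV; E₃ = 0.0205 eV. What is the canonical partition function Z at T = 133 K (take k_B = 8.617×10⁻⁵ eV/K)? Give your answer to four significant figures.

Z = 2.146

k_BT = 8.617×10⁻⁵ × 133 K = 0.0114606 eV.
Eᵢ/kT = 0, 0.553200, 0.907457, 1.78874.
Z = Σ e^(−Eᵢ/kT) = e^(−0) + e^(−0.553200) + e^(−0.907457) + e^(−1.78874) = 1.00000 + 0.575107 + 0.403549 + 0.167171 = 2.14583.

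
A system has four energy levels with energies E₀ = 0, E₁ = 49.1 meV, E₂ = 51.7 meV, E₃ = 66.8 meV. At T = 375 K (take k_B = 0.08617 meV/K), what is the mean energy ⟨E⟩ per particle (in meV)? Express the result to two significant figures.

19 meV

k_BT = 0.08617 × 375 K = 32.31 meV.
Eᵢ/kT = 0, 1.520, 1.600, 2.067.
Z = Σ e^(−Eᵢ/kT) = e^(−0) + e^(−1.520) + e^(−1.600) + e^(−2.067) = 1.000 + 0.2187 + 0.2019 + 0.1266 = 1.547.
⟨E⟩ = Σ Eᵢ e^(−Eᵢ/kT) / Z = (0·1.000 + 49.1·0.2187 + 51.7·0.2019 + 66.8·0.1266) / 1.547 = 19 meV.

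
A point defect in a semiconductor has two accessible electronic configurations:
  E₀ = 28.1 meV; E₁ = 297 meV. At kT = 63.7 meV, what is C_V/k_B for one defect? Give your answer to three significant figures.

0.254

Eᵢ/kT = 0.44113, 4.6625.
Z = Σ e^(−Eᵢ/kT) = e^(−0.44113) + e^(−4.6625) = 0.64331 + 0.0094428 = 0.65275.
⟨E⟩ = 31.990 meV, ⟨E²⟩ = 2054.2 meV².
C_V/k_B = (⟨E²⟩ − ⟨E⟩²)/(kT)² = (2054.2 − 1023.4)/4057.7 = 0.254.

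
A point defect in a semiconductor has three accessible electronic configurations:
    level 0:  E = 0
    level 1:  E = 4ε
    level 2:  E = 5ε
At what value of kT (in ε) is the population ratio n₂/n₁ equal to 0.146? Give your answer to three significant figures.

0.520 ε

n₂/n₁ = exp[−(E₂−E₁)/kT] = 0.146.
⇒ (E₂−E₁)/kT = ln(1/0.146) = ln(6.8493) = 1.9241.
kT = 1ε / 1.9241 = 0.520 ε.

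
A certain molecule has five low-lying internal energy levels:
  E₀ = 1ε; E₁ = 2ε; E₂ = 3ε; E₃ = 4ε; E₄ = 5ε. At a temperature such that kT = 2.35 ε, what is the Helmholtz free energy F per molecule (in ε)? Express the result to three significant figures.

Eᵢ/kT = 0.42553, 0.85106, 1.2766, 1.7021, 2.1277.
Z = Σ e^(−Eᵢ/kT) = e^(−0.42553) + e^(−0.85106) + e^(−1.2766) + e^(−1.7021) + e^(−2.1277) = 0.65342 + 0.42696 + 0.27898 + 0.18230 + 0.11911 = 1.6608.
F = −kT ln Z = −2.35 × ln(1.6608) = −2.35 × 0.50730 = -1.19 ε.

-1.19 ε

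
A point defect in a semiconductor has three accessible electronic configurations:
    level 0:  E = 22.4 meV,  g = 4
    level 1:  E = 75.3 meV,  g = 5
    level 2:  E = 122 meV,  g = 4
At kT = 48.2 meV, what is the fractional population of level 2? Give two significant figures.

0.082

Eᵢ/kT = 0.4647, 1.562, 2.531.
Z = Σ gᵢe^(−Eᵢ/kT) = 4·e^(−0.4647) + 5·e^(−1.562) + 4·e^(−2.531) = 2.513 + 1.049 + 0.3183 = 3.880.
P₂ = g₂ e^(−E₂/kT) / Z = 0.3183/3.880 = 0.082.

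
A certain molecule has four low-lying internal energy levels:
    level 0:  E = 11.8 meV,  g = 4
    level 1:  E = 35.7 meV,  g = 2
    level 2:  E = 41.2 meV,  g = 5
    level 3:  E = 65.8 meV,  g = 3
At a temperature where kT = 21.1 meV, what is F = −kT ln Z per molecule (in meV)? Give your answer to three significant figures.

Eᵢ/kT = 0.55924, 1.6919, 1.9526, 3.1185.
Z = Σ gᵢe^(−Eᵢ/kT) = 4·e^(−0.55924) + 2·e^(−1.6919) + 5·e^(−1.9526) + 3·e^(−3.1185) = 2.2866 + 0.36834 + 0.70952 + 0.13267 = 3.4971.
F = −kT ln Z = −21.1 × ln(3.4971) = −21.1 × 1.2519 = -26.4 meV.

-26.4 meV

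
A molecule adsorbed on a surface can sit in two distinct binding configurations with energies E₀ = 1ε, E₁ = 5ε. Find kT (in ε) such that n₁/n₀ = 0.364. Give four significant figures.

3.958 ε

n₁/n₀ = exp[−(E₁−E₀)/kT] = 0.364.
⇒ (E₁−E₀)/kT = ln(1/0.364) = ln(2.74725) = 1.01060.
kT = 4ε / 1.01060 = 3.958 ε.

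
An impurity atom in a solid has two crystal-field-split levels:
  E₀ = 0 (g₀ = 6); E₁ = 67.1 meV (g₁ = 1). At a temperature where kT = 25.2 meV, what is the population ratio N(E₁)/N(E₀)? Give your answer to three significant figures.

n₁/n₀ = (g₁/g₀) exp[−(E₁−E₀)/kT] = (1/6) × exp(−(67.1 meV)/(25.2 meV)) = (1/6) × exp(-2.6627) = 0.0116.

0.0116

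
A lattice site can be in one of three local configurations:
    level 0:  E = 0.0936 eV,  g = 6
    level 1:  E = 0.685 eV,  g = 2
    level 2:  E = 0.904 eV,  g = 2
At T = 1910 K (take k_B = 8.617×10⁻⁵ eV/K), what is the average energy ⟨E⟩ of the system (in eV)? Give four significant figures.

k_BT = 8.617×10⁻⁵ × 1910 K = 0.164585 eV.
Eᵢ/kT = 0.568703, 4.16198, 5.49260.
Z = Σ gᵢe^(−Eᵢ/kT) = 6·e^(−0.568703) + 2·e^(−4.16198) + 2·e^(−5.49260) = 3.39756 + 0.0311534 + 0.00823425 = 3.43695.
⟨E⟩ = Σ Eᵢ gᵢe^(−Eᵢ/kT) / Z = (0.0936·3.39756 + 0.685·0.0311534 + 0.904·0.00823425) / 3.43695 = 0.1009 eV.

0.1009 eV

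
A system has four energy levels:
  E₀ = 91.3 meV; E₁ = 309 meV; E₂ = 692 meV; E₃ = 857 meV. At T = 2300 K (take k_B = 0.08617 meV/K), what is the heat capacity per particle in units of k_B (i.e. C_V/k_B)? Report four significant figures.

k_BT = 0.08617 × 2300 K = 198.191 meV.
Eᵢ/kT = 0.460667, 1.55910, 3.49158, 4.32411.
Z = Σ e^(−Eᵢ/kT) = e^(−0.460667) + e^(−1.55910) + e^(−3.49158) + e^(−4.32411) = 0.630863 + 0.210325 + 0.0304527 + 0.0132453 = 0.884886.
⟨E⟩ = 175.178 meV, ⟨E²⟩ = 56110.5 meV².
C_V/k_B = (⟨E²⟩ − ⟨E⟩²)/(kT)² = (56110.5 − 30687.3)/39279.7 = 0.6472.

0.6472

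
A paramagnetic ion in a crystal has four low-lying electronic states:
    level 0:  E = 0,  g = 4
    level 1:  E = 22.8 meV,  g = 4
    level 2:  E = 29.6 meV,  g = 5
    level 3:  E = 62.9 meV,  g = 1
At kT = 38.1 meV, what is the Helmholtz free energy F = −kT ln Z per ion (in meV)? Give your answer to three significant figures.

Eᵢ/kT = 0, 0.59843, 0.77690, 1.6509.
Z = Σ gᵢe^(−Eᵢ/kT) = 4·e^(−0) + 4·e^(−0.59843) + 5·e^(−0.77690) + 1·e^(−1.6509) = 4.0000 + 2.1987 + 2.2991 + 0.19188 = 8.6897.
F = −kT ln Z = −38.1 × ln(8.6897) = −38.1 × 2.1621 = -82.4 meV.

-82.4 meV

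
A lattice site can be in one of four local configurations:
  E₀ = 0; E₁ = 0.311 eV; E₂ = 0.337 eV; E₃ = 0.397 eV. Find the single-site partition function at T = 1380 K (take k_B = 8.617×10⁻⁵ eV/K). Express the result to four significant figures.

Z = 1.167

k_BT = 8.617×10⁻⁵ × 1380 K = 0.118915 eV.
Eᵢ/kT = 0, 2.61531, 2.83396, 3.33852.
Z = Σ e^(−Eᵢ/kT) = e^(−0) + e^(−2.61531) + e^(−2.83396) + e^(−3.33852) = 1.00000 + 0.0731451 + 0.0587796 + 0.0354894 = 1.16741.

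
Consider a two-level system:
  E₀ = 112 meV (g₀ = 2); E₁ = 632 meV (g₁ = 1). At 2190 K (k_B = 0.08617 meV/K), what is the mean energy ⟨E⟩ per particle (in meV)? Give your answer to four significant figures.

k_BT = 0.08617 × 2190 K = 188.712 meV.
Eᵢ/kT = 0.593497, 3.34902.
Z = Σ gᵢe^(−Eᵢ/kT) = 2·e^(−0.593497) + 1·e^(−3.34902) = 1.10478 + 0.0351188 = 1.13990.
⟨E⟩ = Σ Eᵢ gᵢe^(−Eᵢ/kT) / Z = (112·1.10478 + 632·0.0351188) / 1.13990 = 128.0 meV.

128.0 meV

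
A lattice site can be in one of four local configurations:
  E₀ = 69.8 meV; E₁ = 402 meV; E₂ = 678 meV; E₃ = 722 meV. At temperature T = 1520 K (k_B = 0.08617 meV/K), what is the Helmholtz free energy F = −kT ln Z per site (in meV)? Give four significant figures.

k_BT = 0.08617 × 1520 K = 130.978 meV.
Eᵢ/kT = 0.532914, 3.06922, 5.17644, 5.51238.
Z = Σ e^(−Eᵢ/kT) = e^(−0.532914) + e^(−3.06922) + e^(−5.17644) + e^(−5.51238) = 0.586892 + 0.0464574 + 0.00564808 + 0.00403649 = 0.643034.
F = −kT ln Z = −130.978 × ln(0.643034) = −130.978 × -0.441558 = 57.83 meV.

57.83 meV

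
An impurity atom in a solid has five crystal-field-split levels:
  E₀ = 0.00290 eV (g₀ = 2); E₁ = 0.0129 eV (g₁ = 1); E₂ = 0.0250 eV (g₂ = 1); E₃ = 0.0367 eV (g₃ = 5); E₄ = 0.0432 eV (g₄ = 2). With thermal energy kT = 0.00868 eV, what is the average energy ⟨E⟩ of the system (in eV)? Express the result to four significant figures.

0.006522 eV

Eᵢ/kT = 0.334101, 1.48618, 2.88018, 4.22811, 4.97696.
Z = Σ gᵢe^(−Eᵢ/kT) = 2·e^(−0.334101) + 1·e^(−1.48618) + 1·e^(−2.88018) + 5·e^(−4.22811) + 2·e^(−4.97696) = 1.43196 + 0.226235 + 0.0561247 + 0.0728996 + 0.0137900 = 1.80101.
⟨E⟩ = Σ Eᵢ gᵢe^(−Eᵢ/kT) / Z = (0.00290·1.43196 + 0.0129·0.226235 + 0.0250·0.0561247 + 0.0367·0.0728996 + 0.0432·0.0137900) / 1.80101 = 0.006522 eV.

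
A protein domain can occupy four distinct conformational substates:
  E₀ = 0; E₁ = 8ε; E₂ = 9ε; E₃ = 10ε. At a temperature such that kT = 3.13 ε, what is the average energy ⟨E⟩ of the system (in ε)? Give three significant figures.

Eᵢ/kT = 0, 2.5559, 2.8754, 3.1949.
Z = Σ e^(−Eᵢ/kT) = e^(−0) + e^(−2.5559) + e^(−2.8754) + e^(−3.1949) = 1.0000 + 0.077622 + 0.056394 + 0.040971 = 1.1750.
⟨E⟩ = Σ Eᵢ e^(−Eᵢ/kT) / Z = (0·1.0000 + 8·0.077622 + 9·0.056394 + 10·0.040971) / 1.1750 = 1.31 ε.

1.31 ε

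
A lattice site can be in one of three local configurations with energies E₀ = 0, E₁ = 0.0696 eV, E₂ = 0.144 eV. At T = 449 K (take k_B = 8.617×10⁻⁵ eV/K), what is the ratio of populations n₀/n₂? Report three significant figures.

41.3

k_BT = 8.617×10⁻⁵ × 449 K = 0.038690 eV.
n₀/n₂ = exp[−(E₀−E₂)/kT] = exp(−(-0.144 eV)/(0.038690 eV)) = exp(3.7219) = 41.3.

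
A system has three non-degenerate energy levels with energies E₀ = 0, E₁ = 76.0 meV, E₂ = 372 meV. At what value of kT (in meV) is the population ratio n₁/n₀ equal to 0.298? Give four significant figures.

62.78 meV

n₁/n₀ = exp[−(E₁−E₀)/kT] = 0.298.
⇒ (E₁−E₀)/kT = ln(1/0.298) = ln(3.35570) = 1.21066.
kT = 76.0 meV / 1.21066 = 62.78 meV.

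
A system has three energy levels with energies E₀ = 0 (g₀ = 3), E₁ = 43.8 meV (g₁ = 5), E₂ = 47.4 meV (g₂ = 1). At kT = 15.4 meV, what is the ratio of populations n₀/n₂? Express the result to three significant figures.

65.1

n₀/n₂ = (g₀/g₂) exp[−(E₀−E₂)/kT] = (3/1) × exp(−(-47.4 meV)/(15.4 meV)) = (3/1) × exp(3.0779) = 65.1.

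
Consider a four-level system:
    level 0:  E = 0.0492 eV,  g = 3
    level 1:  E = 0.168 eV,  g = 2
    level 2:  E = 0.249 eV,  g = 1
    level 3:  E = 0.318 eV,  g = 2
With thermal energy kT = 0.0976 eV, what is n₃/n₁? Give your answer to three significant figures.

n₃/n₁ = (g₃/g₁) exp[−(E₃−E₁)/kT] = (2/2) × exp(−(0.150 eV)/(0.0976 eV)) = (2/2) × exp(-1.5369) = 0.215.

0.215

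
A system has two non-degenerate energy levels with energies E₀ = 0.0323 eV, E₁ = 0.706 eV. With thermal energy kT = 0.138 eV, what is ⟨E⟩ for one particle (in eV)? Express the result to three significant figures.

Eᵢ/kT = 0.23406, 5.1159.
Z = Σ e^(−Eᵢ/kT) = e^(−0.23406) + e^(−5.1159) = 0.79131 + 0.0060006 = 0.79731.
⟨E⟩ = Σ Eᵢ e^(−Eᵢ/kT) / Z = (0.0323·0.79131 + 0.706·0.0060006) / 0.79731 = 0.0374 eV.

0.0374 eV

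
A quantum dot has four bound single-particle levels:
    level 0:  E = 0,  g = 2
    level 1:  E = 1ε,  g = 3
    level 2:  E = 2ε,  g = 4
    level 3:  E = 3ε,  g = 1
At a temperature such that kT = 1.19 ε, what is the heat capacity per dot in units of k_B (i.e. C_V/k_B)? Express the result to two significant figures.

Eᵢ/kT = 0, 0.8403, 1.681, 2.521.
Z = Σ gᵢe^(−Eᵢ/kT) = 2·e^(−0) + 3·e^(−0.8403) + 4·e^(−1.681) + 1·e^(−2.521) = 2.000 + 1.295 + 0.7448 + 0.08038 = 4.120.
⟨E⟩ = 0.7344 ε, ⟨E²⟩ = 1.213 ε².
C_V/k_B = (⟨E²⟩ − ⟨E⟩²)/(kT)² = (1.213 − 0.5393)/1.416 = 0.48.

0.48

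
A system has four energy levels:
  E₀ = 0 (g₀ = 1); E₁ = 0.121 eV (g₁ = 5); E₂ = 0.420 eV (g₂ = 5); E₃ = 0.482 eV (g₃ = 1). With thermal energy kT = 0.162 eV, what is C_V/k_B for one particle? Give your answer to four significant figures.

Eᵢ/kT = 0, 0.746914, 2.59259, 2.97531.
Z = Σ gᵢe^(−Eᵢ/kT) = 1·e^(−0) + 5·e^(−0.746914) + 5·e^(−2.59259) + 1·e^(−2.97531) = 1.00000 + 2.36913 + 0.374130 + 0.0510316 = 3.79429.
⟨E⟩ = 0.123448 eV, ⟨E²⟩ = 0.0296600 eV².
C_V/k_B = (⟨E²⟩ − ⟨E⟩²)/(kT)² = (0.0296600 − 0.0152394)/0.0262440 = 0.5495.

0.5495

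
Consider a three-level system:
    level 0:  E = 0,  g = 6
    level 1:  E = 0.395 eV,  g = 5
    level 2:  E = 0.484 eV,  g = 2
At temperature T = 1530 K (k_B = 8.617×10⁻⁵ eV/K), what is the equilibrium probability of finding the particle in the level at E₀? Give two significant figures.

k_BT = 8.617×10⁻⁵ × 1530 K = 0.1318 eV.
Eᵢ/kT = 0, 2.997, 3.672.
Z = Σ gᵢe^(−Eᵢ/kT) = 6·e^(−0) + 5·e^(−2.997) + 2·e^(−3.672) = 6.000 + 0.2497 + 0.05085 = 6.301.
P₀ = g₀ e^(−E₀/kT) / Z = 6.000/6.301 = 0.95.

0.95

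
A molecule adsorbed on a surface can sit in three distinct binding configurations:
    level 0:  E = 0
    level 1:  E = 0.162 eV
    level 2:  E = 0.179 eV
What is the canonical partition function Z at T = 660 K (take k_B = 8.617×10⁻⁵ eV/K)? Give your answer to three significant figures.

Z = 1.10

k_BT = 8.617×10⁻⁵ × 660 K = 0.056872 eV.
Eᵢ/kT = 0, 2.8485, 3.1474.
Z = Σ e^(−Eᵢ/kT) = e^(−0) + e^(−2.8485) + e^(−3.1474) = 1.0000 + 0.057931 + 0.042964 = 1.1009.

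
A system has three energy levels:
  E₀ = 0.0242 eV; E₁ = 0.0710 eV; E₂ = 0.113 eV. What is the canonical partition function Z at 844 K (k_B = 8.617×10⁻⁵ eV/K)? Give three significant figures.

k_BT = 8.617×10⁻⁵ × 844 K = 0.072727 eV.
Eᵢ/kT = 0.33275, 0.97625, 1.5538.
Z = Σ e^(−Eᵢ/kT) = e^(−0.33275) + e^(−0.97625) + e^(−1.5538) = 0.71695 + 0.37672 + 0.21144 = 1.3051.

Z = 1.31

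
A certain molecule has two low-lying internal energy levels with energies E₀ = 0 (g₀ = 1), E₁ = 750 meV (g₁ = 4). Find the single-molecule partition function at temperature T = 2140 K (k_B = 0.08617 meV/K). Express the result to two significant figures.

k_BT = 0.08617 × 2140 K = 184.4 meV.
Eᵢ/kT = 0, 4.067.
Z = Σ gᵢe^(−Eᵢ/kT) = 1·e^(−0) + 4·e^(−4.067) = 1.000 + 0.06851 = 1.069.

Z = 1.1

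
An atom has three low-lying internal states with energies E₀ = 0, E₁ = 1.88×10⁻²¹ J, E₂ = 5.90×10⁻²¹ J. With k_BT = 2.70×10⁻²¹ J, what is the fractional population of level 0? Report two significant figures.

0.62

Eᵢ/kT = 0, 0.6963, 2.185.
Z = Σ e^(−Eᵢ/kT) = e^(−0) + e^(−0.6963) + e^(−2.185) = 1.000 + 0.4984 + 0.1125 = 1.611.
P₀ = e^(−E₀/kT) / Z = 1.000/1.611 = 0.62.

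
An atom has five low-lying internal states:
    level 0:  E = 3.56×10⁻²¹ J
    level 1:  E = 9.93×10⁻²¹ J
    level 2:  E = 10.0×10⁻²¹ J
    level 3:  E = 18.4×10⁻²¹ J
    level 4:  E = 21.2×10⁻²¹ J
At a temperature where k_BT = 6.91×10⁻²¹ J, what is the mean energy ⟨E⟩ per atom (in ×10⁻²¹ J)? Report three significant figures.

Eᵢ/kT = 0.51520, 1.4370, 1.4472, 2.6628, 3.0680.
Z = Σ e^(−Eᵢ/kT) = e^(−0.51520) + e^(−1.4370) + e^(−1.4472) + e^(−2.6628) + e^(−3.0680) = 0.59738 + 0.23764 + 0.23523 + 0.069753 + 0.046514 = 1.1865.
⟨E⟩ = Σ Eᵢ e^(−Eᵢ/kT) / Z = (3.56·0.59738 + 9.93·0.23764 + 10.0·0.23523 + 18.4·0.069753 + 21.2·0.046514) / 1.1865 = 7.68 ×10⁻²¹ J.

7.68 ×10⁻²¹ J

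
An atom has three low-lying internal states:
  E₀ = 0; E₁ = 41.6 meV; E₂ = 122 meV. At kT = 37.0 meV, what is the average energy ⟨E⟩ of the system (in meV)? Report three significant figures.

13.2 meV

Eᵢ/kT = 0, 1.1243, 3.2973.
Z = Σ e^(−Eᵢ/kT) = e^(−0) + e^(−1.1243) + e^(−3.2973) = 1.0000 + 0.32488 + 0.036983 = 1.3619.
⟨E⟩ = Σ Eᵢ e^(−Eᵢ/kT) / Z = (0·1.0000 + 41.6·0.32488 + 122·0.036983) / 1.3619 = 13.2 meV.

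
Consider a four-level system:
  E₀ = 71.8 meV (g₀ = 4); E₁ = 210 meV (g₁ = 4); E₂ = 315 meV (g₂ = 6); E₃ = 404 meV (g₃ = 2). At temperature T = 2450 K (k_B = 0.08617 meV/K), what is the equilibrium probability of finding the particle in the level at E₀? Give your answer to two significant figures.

0.48

k_BT = 0.08617 × 2450 K = 211.1 meV.
Eᵢ/kT = 0.3401, 0.9948, 1.492, 1.914.
Z = Σ gᵢe^(−Eᵢ/kT) = 4·e^(−0.3401) + 4·e^(−0.9948) + 6·e^(−1.492) + 2·e^(−1.914) = 2.847 + 1.479 + 1.350 + 0.2950 = 5.971.
P₀ = g₀ e^(−E₀/kT) / Z = 2.847/5.971 = 0.48.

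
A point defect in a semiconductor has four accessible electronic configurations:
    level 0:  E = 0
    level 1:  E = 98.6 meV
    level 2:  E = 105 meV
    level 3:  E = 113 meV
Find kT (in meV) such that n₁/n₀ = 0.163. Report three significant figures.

54.4 meV

n₁/n₀ = exp[−(E₁−E₀)/kT] = 0.163.
⇒ (E₁−E₀)/kT = ln(1/0.163) = ln(6.1350) = 1.8140.
kT = 98.6 meV / 1.8140 = 54.4 meV.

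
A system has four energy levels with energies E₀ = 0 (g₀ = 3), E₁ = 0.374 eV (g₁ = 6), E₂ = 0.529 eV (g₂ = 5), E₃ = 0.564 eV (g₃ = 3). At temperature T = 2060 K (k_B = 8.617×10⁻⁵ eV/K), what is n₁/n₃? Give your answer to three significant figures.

5.83

k_BT = 8.617×10⁻⁵ × 2060 K = 0.17751 eV.
n₁/n₃ = (g₁/g₃) exp[−(E₁−E₃)/kT] = (6/3) × exp(−(-0.190 eV)/(0.17751 eV)) = (6/3) × exp(1.0704) = 5.83.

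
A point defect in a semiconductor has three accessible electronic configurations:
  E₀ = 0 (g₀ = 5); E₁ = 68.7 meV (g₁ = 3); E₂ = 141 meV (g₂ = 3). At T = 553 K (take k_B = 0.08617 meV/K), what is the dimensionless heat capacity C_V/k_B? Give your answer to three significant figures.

0.420

k_BT = 0.08617 × 553 K = 47.652 meV.
Eᵢ/kT = 0, 1.4417, 2.9590.
Z = Σ gᵢe^(−Eᵢ/kT) = 5·e^(−0) + 3·e^(−1.4417) + 3·e^(−2.9590) = 5.0000 + 0.70958 + 0.15561 = 5.8652.
⟨E⟩ = 12.052 meV, ⟨E²⟩ = 1098.5 meV².
C_V/k_B = (⟨E²⟩ − ⟨E⟩²)/(kT)² = (1098.5 − 145.25)/2270.7 = 0.420.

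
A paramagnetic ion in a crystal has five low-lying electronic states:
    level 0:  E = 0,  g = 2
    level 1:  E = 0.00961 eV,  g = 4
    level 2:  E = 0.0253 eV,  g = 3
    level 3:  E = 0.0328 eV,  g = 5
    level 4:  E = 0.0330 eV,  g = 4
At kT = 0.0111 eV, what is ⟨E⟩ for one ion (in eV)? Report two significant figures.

0.0088 eV

Eᵢ/kT = 0, 0.8658, 2.279, 2.955, 2.973.
Z = Σ gᵢe^(−Eᵢ/kT) = 2·e^(−0) + 4·e^(−0.8658) + 3·e^(−2.279) + 5·e^(−2.955) + 4·e^(−2.973) = 2.000 + 1.683 + 0.3072 + 0.2604 + 0.2046 = 4.455.
⟨E⟩ = Σ Eᵢ gᵢe^(−Eᵢ/kT) / Z = (0·2.000 + 0.00961·1.683 + 0.0253·0.3072 + 0.0328·0.2604 + 0.0330·0.2046) / 4.455 = 0.0088 eV.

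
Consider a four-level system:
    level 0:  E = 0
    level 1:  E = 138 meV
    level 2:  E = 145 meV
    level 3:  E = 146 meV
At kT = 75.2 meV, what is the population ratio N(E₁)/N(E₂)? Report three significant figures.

n₁/n₂ = exp[−(E₁−E₂)/kT] = exp(−(-7 meV)/(75.2 meV)) = exp(0.093085) = 1.10.

1.10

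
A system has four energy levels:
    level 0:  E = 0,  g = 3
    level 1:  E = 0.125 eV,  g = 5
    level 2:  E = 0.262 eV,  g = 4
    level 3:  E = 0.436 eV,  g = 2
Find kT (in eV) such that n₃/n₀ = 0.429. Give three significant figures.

0.989 eV

n₃/n₀ = (g₃/g₀) exp[−(E₃−E₀)/kT] = 0.429.
⇒ (E₃−E₀)/kT = ln((2/3)/0.429) = ln(1.5540) = 0.44083.
kT = 0.436 eV / 0.44083 = 0.989 eV.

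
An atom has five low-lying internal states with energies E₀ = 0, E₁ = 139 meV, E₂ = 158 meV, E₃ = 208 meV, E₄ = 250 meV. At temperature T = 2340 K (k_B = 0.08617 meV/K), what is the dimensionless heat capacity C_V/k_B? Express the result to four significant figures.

k_BT = 0.08617 × 2340 K = 201.638 meV.
Eᵢ/kT = 0, 0.689354, 0.783582, 1.03155, 1.23985.
Z = Σ e^(−Eᵢ/kT) = e^(−0) + e^(−0.689354) + e^(−0.783582) + e^(−1.03155) + e^(−1.23985) = 1.00000 + 0.501900 + 0.456767 + 0.356454 + 0.289428 = 2.60455.
⟨E⟩ = 110.742 meV, ⟨E²⟩ = 20967.5 meV².
C_V/k_B = (⟨E²⟩ − ⟨E⟩²)/(kT)² = (20967.5 − 12263.8)/40657.9 = 0.2141.

0.2141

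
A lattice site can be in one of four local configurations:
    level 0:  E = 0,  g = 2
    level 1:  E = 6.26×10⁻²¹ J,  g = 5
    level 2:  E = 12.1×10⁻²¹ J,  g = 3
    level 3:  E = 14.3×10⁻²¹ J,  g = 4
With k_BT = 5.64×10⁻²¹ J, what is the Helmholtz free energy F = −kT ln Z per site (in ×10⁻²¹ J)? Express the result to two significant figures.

Eᵢ/kT = 0, 1.110, 2.145, 2.535.
Z = Σ gᵢe^(−Eᵢ/kT) = 2·e^(−0) + 5·e^(−1.110) + 3·e^(−2.145) + 4·e^(−2.535) = 2.000 + 1.648 + 0.3512 + 0.3170 = 4.316.
F = −kT ln Z = −5.64 × ln(4.316) = −5.64 × 1.462 = -8.2 ×10⁻²¹ J.

-8.2 ×10⁻²¹ J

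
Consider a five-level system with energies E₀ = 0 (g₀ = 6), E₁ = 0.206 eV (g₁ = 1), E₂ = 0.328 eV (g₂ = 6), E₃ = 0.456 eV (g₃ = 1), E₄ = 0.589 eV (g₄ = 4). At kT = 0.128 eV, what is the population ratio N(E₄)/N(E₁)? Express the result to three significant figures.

n₄/n₁ = (g₄/g₁) exp[−(E₄−E₁)/kT] = (4/1) × exp(−(0.383 eV)/(0.128 eV)) = (4/1) × exp(-2.9922) = 0.201.

0.201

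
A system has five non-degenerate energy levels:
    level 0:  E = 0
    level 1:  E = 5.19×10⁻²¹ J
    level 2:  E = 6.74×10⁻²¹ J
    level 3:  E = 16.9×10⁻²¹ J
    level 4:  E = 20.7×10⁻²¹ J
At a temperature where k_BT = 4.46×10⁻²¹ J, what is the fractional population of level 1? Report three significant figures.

Eᵢ/kT = 0, 1.1637, 1.5112, 3.7892, 4.6413.
Z = Σ e^(−Eᵢ/kT) = e^(−0) + e^(−1.1637) + e^(−1.5112) + e^(−3.7892) + e^(−4.6413) = 1.0000 + 0.31233 + 0.22065 + 0.022614 + 0.0096452 = 1.5652.
P₁ = e^(−E₁/kT) / Z = 0.31233/1.5652 = 0.200.

0.200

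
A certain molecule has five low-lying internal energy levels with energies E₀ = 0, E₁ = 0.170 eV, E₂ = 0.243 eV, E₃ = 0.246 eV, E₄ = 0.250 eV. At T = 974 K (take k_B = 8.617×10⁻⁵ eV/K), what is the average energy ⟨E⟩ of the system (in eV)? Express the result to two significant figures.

0.048 eV

k_BT = 8.617×10⁻⁵ × 974 K = 0.08393 eV.
Eᵢ/kT = 0, 2.025, 2.895, 2.931, 2.979.
Z = Σ e^(−Eᵢ/kT) = e^(−0) + e^(−2.025) + e^(−2.895) + e^(−2.931) + e^(−2.979) = 1.000 + 0.1320 + 0.05530 + 0.05334 + 0.05084 = 1.291.
⟨E⟩ = Σ Eᵢ e^(−Eᵢ/kT) / Z = (0·1.000 + 0.170·0.1320 + 0.243·0.05530 + 0.246·0.05334 + 0.250·0.05084) / 1.291 = 0.048 eV.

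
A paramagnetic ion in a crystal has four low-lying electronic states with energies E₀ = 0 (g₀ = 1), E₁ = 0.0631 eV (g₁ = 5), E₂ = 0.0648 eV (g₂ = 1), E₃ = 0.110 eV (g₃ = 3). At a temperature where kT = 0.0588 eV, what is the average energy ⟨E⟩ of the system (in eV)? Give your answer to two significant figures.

Eᵢ/kT = 0, 1.073, 1.102, 1.871.
Z = Σ gᵢe^(−Eᵢ/kT) = 1·e^(−0) + 5·e^(−1.073) + 1·e^(−1.102) + 3·e^(−1.871) = 1.000 + 1.710 + 0.3322 + 0.4619 = 3.504.
⟨E⟩ = Σ Eᵢ gᵢe^(−Eᵢ/kT) / Z = (0·1.000 + 0.0631·1.710 + 0.0648·0.3322 + 0.110·0.4619) / 3.504 = 0.051 eV.

0.051 eV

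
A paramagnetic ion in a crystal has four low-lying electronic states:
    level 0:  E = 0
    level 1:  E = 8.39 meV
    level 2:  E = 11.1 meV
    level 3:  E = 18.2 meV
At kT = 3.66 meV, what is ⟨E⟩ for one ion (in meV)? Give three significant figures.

1.30 meV

Eᵢ/kT = 0, 2.2923, 3.0328, 4.9727.
Z = Σ e^(−Eᵢ/kT) = e^(−0) + e^(−2.2923) + e^(−3.0328) + e^(−4.9727) = 1.0000 + 0.10103 + 0.048181 + 0.0069244 = 1.1561.
⟨E⟩ = Σ Eᵢ e^(−Eᵢ/kT) / Z = (0·1.0000 + 8.39·0.10103 + 11.1·0.048181 + 18.2·0.0069244) / 1.1561 = 1.30 meV.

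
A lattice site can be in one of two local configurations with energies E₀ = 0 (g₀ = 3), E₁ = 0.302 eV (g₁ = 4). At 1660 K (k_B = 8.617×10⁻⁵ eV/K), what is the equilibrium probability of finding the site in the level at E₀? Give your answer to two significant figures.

0.86

k_BT = 8.617×10⁻⁵ × 1660 K = 0.1430 eV.
Eᵢ/kT = 0, 2.112.
Z = Σ gᵢe^(−Eᵢ/kT) = 3·e^(−0) + 4·e^(−2.112) = 3.000 + 0.4840 = 3.484.
P₀ = g₀ e^(−E₀/kT) / Z = 3.000/3.484 = 0.86.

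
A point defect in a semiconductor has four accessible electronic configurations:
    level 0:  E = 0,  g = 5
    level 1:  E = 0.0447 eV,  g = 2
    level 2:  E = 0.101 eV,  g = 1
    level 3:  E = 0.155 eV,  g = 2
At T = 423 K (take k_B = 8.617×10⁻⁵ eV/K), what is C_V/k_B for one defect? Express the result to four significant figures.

k_BT = 8.617×10⁻⁵ × 423 K = 0.0364499 eV.
Eᵢ/kT = 0, 1.22634, 2.77093, 4.25241.
Z = Σ gᵢe^(−Eᵢ/kT) = 5·e^(−0) + 2·e^(−1.22634) + 1·e^(−2.77093) + 2·e^(−4.25241) = 5.00000 + 0.586729 + 0.0626038 + 0.0284598 = 5.67779.
⟨E⟩ = 0.00650976 eV, ⟨E²⟩ = 0.000439380 eV².
C_V/k_B = (⟨E²⟩ − ⟨E⟩²)/(kT)² = (0.000439380 − 0.0000423770)/0.00132860 = 0.2988.

0.2988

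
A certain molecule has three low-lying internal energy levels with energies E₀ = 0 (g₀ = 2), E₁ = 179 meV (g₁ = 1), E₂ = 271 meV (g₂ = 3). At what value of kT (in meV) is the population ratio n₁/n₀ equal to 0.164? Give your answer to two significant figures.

n₁/n₀ = (g₁/g₀) exp[−(E₁−E₀)/kT] = 0.164.
⇒ (E₁−E₀)/kT = ln((1/2)/0.164) = ln(3.049) = 1.115.
kT = 179 meV / 1.115 = 160 meV.

160 meV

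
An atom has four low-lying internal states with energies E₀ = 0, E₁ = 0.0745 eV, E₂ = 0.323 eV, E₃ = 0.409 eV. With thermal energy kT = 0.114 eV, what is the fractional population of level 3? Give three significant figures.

Eᵢ/kT = 0, 0.65351, 2.8333, 3.5877.
Z = Σ e^(−Eᵢ/kT) = e^(−0) + e^(−0.65351) + e^(−2.8333) + e^(−3.5877) = 1.0000 + 0.52022 + 0.058818 + 0.027662 = 1.6067.
P₃ = e^(−E₃/kT) / Z = 0.027662/1.6067 = 0.0172.

0.0172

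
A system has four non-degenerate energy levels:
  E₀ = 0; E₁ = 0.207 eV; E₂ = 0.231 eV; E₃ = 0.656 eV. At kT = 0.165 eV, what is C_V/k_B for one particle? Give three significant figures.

Eᵢ/kT = 0, 1.2545, 1.4000, 3.9758.
Z = Σ e^(−Eᵢ/kT) = e^(−0) + e^(−1.2545) + e^(−1.4000) + e^(−3.9758) = 1.0000 + 0.28522 + 0.24660 + 0.018764 = 1.5506.
⟨E⟩ = 0.082751 eV, ⟨E²⟩ = 0.021576 eV².
C_V/k_B = (⟨E²⟩ − ⟨E⟩²)/(kT)² = (0.021576 − 0.0068477)/0.027225 = 0.541.

0.541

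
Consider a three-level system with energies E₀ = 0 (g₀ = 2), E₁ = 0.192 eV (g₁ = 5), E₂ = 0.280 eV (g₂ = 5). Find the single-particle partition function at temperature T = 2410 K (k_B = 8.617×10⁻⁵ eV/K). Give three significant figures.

Z = 5.28

k_BT = 8.617×10⁻⁵ × 2410 K = 0.20767 eV.
Eᵢ/kT = 0, 0.92454, 1.3483.
Z = Σ gᵢe^(−Eᵢ/kT) = 2·e^(−0) + 5·e^(−0.92454) + 5·e^(−1.3483) = 2.0000 + 1.9836 + 1.2984 = 5.2820.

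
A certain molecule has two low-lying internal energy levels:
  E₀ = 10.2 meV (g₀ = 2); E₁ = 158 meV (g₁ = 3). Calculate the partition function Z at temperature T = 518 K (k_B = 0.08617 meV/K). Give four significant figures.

k_BT = 0.08617 × 518 K = 44.6361 meV.
Eᵢ/kT = 0.228515, 3.53974.
Z = Σ gᵢe^(−Eᵢ/kT) = 2·e^(−0.228515) + 3·e^(−3.53974) = 1.59143 + 0.0870626 = 1.67849.

Z = 1.678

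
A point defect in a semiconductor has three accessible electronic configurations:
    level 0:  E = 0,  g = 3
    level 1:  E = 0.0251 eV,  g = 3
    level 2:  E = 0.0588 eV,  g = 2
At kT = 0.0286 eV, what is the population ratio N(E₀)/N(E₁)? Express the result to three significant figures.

2.41

n₀/n₁ = (g₀/g₁) exp[−(E₀−E₁)/kT] = (3/3) × exp(−(-0.0251 eV)/(0.0286 eV)) = (3/3) × exp(0.87762) = 2.41.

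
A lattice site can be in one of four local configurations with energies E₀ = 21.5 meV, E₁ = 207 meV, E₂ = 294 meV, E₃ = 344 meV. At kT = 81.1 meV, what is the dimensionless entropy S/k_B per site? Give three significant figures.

0.511

Eᵢ/kT = 0.26510, 2.5524, 3.6252, 4.2417.
Z = Σ e^(−Eᵢ/kT) = e^(−0.26510) + e^(−2.5524) + e^(−3.6252) + e^(−4.2417) = 0.76713 + 0.077894 + 0.026644 + 0.014383 = 0.88605.
⟨E⟩ = Σ EᵢPᵢ = 51.237 meV.
S/k_B = ln Z + ⟨E⟩/kT = ln(0.88605) + 51.237/81.1 = -0.12098 + 0.63178 = 0.511.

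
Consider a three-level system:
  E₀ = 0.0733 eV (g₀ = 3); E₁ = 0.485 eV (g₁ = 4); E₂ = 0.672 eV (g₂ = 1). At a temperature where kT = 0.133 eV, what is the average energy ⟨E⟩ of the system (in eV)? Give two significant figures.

Eᵢ/kT = 0.5511, 3.647, 5.053.
Z = Σ gᵢe^(−Eᵢ/kT) = 3·e^(−0.5511) + 4·e^(−3.647) + 1·e^(−5.053) = 1.729 + 0.1043 + 0.006390 = 1.840.
⟨E⟩ = Σ Eᵢ gᵢe^(−Eᵢ/kT) / Z = (0.0733·1.729 + 0.485·0.1043 + 0.672·0.006390) / 1.840 = 0.099 eV.

0.099 eV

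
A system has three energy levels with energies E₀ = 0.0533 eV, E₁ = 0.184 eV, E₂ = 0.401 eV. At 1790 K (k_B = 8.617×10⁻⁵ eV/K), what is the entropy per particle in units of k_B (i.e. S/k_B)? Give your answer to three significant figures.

k_BT = 8.617×10⁻⁵ × 1790 K = 0.15424 eV.
Eᵢ/kT = 0.34557, 1.1929, 2.5998.
Z = Σ e^(−Eᵢ/kT) = e^(−0.34557) + e^(−1.1929) + e^(−2.5998) = 0.70782 + 0.30334 + 0.074288 = 1.0854.
⟨E⟩ = Σ EᵢPᵢ = 0.11363 eV.
S/k_B = ln Z + ⟨E⟩/kT = ln(1.0854) + 0.11363/0.15424 = 0.081949 + 0.73671 = 0.819.

0.819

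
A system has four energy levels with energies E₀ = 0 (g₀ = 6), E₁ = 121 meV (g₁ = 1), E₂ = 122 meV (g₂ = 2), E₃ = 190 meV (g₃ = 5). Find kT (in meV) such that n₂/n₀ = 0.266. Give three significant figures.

541 meV

n₂/n₀ = (g₂/g₀) exp[−(E₂−E₀)/kT] = 0.266.
⇒ (E₂−E₀)/kT = ln((2/6)/0.266) = ln(1.2531) = 0.22562.
kT = 122 meV / 0.22562 = 541 meV.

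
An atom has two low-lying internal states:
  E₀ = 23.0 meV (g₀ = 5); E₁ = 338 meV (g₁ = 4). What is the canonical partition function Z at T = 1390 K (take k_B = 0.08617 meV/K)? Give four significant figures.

Z = 4.364

k_BT = 0.08617 × 1390 K = 119.776 meV.
Eᵢ/kT = 0.192025, 2.82193.
Z = Σ gᵢe^(−Eᵢ/kT) = 5·e^(−0.192025) + 4·e^(−2.82193) = 4.12643 + 0.237964 = 4.36439.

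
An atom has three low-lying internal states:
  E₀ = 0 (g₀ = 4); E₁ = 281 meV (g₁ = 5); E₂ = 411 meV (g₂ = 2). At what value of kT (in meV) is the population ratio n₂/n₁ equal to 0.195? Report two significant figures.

180 meV

n₂/n₁ = (g₂/g₁) exp[−(E₂−E₁)/kT] = 0.195.
⇒ (E₂−E₁)/kT = ln((2/5)/0.195) = ln(2.051) = 0.7183.
kT = 130 meV / 0.7183 = 180 meV.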